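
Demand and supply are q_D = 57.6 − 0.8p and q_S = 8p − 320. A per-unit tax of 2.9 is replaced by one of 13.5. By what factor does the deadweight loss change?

In inverse form: demand p = 72 − 1.25q, supply p = 40 + 0.125q.
Competitive equilibrium: 72 − 1.25q = 40 + 0.125q → q* = 23.2727, p* = 42.9091.
For a per-unit tax t: Δq = t/1.375, so DWL = ½·t·(t/1.375) = t²/2.75.
At t = 2.9: DWL = 3.058. At t = 13.5: DWL = 66.273.
Ratio = (13.5/2.9)² = 21.671.

21.671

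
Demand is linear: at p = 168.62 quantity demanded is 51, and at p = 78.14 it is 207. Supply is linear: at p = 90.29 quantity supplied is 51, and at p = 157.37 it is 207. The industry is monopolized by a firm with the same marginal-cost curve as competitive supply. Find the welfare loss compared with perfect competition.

Demand slope = (78.14 − 168.62)/(207 − 51) = −0.58, so p = 198.2 − 0.58q.
Supply slope = (157.37 − 90.29)/(207 − 51) = 0.43, so p = 68.36 + 0.43q.
Competitive equilibrium: 198.2 − 0.58q = 68.36 + 0.43q → q* = 128.5545, p* = 123.6384.
Marginal revenue: MR = 198.2 − 1.16q. Set MR = MC: 198.2 − 1.16q = 68.36 + 0.43q → q_m = 81.6604.
Price p_m = 198.2 − 0.58·81.6604 = 150.837; MC(q_m) = 68.36 + 0.43·81.6604 = 103.474.
Competitive q* = 128.5545, so Δq = 46.8941; wedge = 150.837 − 103.474 = 47.363.
Deadweight loss = ½ × 46.8941 × 47.363 = 1110.52.

1110.52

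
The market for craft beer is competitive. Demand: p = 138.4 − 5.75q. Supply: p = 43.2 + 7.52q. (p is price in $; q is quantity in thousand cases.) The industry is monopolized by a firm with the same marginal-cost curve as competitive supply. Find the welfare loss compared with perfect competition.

$31.21 thousand

Competitive equilibrium: 138.4 − 5.75q = 43.2 + 7.52q → q* = 7.1741, p* = 97.1491.
Marginal revenue: MR = 138.4 − 11.5q. Set MR = MC: 138.4 − 11.5q = 43.2 + 7.52q → q_m = 5.0053.
Price p_m = 138.4 − 5.75·5.0053 = 109.6195; MC(q_m) = 43.2 + 7.52·5.0053 = 80.8399.
Competitive q* = 7.1741, so Δq = 2.1688; wedge = 109.6195 − 80.8399 = 28.7796.
Deadweight loss = ½ × 2.1688 × 28.7796 = $31.21 thousand.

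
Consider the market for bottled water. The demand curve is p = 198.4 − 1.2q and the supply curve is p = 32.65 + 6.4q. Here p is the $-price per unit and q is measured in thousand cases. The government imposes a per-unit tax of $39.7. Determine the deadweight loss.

Competitive equilibrium: 198.4 − 1.2q = 32.65 + 6.4q → q* = 21.8092, p* = 172.2289.
With the tax, the buyer price exceeds the seller price by 39.7: (198.4 − 1.2q) − (32.65 + 6.4q) = 39.7 → q' = 16.5855.
Δq = 21.8092 − 16.5855 = 5.2237; the wedge equals the tax, 39.7.
The triangle = ½ × 5.2237 × 39.7 = $103.69 thousand.

$103.69 thousand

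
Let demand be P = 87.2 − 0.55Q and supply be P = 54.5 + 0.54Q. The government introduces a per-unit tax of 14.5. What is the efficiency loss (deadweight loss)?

Competitive equilibrium: 87.2 − 0.55Q = 54.5 + 0.54Q → Q* = 30, P* = 70.7.
With the tax, the buyer price exceeds the seller price by 14.5: (87.2 − 0.55Q) − (54.5 + 0.54Q) = 14.5 → Q' = 16.69725.
ΔQ = 30 − 16.69725 = 13.30275; the wedge equals the tax, 14.5.
The triangle = ½ × 13.30275 × 14.5 = 96.44.

96.44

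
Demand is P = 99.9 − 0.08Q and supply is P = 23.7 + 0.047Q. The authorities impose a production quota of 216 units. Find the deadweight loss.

Competitive equilibrium: 99.9 − 0.08Q = 23.7 + 0.047Q → Q* = 600, P* = 51.9.
At Q = 216: demand price = 99.9 − 0.08·216 = 82.62; supply price = 23.7 + 0.047·216 = 33.852.
ΔQ = 600 − 216 = 384; wedge = 82.62 − 33.852 = 48.768.
The triangle = ½ × 384 × 48.768 = 9363.456.

9363.456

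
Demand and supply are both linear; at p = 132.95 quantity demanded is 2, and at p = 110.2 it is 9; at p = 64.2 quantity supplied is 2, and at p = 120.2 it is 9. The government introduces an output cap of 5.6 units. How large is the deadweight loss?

35.47

Demand slope = (110.2 − 132.95)/(9 − 2) = −3.25, so p = 139.45 − 3.25q.
Supply slope = (120.2 − 64.2)/(9 − 2) = 8, so p = 48.2 + 8q.
Competitive equilibrium: 139.45 − 3.25q = 48.2 + 8q → q* = 8.1111, p* = 113.0889.
At q = 5.6: demand price = 139.45 − 3.25·5.6 = 121.25; supply price = 48.2 + 8·5.6 = 93.
Δq = 8.1111 − 5.6 = 2.5111; wedge = 121.25 − 93 = 28.25.
The triangle = ½ × 2.5111 × 28.25 = 35.47.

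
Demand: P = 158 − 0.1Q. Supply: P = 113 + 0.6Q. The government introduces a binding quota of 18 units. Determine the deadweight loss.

749.83

Competitive equilibrium: 158 − 0.1Q = 113 + 0.6Q → Q* = 64.2857, P* = 151.5714.
At Q = 18: demand price = 158 − 0.1·18 = 156.2; supply price = 113 + 0.6·18 = 123.8.
ΔQ = 64.2857 − 18 = 46.2857; wedge = 156.2 − 123.8 = 32.4.
Welfare loss = ½ × 46.2857 × 32.4 = 749.83.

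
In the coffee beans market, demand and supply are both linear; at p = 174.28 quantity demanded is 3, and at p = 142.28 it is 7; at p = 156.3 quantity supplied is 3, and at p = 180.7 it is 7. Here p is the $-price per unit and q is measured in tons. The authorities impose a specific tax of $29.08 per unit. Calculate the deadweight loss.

$29.99

Demand slope = (142.28 − 174.28)/(7 − 3) = −8, so p = 198.28 − 8q.
Supply slope = (180.7 − 156.3)/(7 − 3) = 6.1, so p = 138 + 6.1q.
Competitive equilibrium: 198.28 − 8q = 138 + 6.1q → q* = 4.2752, p* = 164.0786.
With the tax, the buyer price exceeds the seller price by 29.08: (198.28 − 8q) − (138 + 6.1q) = 29.08 → q' = 2.2128.
Δq = 4.2752 − 2.2128 = 2.0624; the wedge equals the tax, 29.08.
Deadweight loss = ½ × 2.0624 × 29.08 = $29.99.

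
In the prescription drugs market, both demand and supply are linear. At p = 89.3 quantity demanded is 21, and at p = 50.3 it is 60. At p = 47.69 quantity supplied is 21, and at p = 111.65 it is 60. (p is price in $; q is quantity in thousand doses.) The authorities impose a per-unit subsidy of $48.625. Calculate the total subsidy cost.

$2683.12 thousand

Demand slope = (50.3 − 89.3)/(60 − 21) = −1, so p = 110.3 − q.
Supply slope = (111.65 − 47.69)/(60 − 21) = 1.64, so p = 13.25 + 1.64q.
Competitive equilibrium: 110.3 − q = 13.25 + 1.64q → q* = 36.7614, p* = 73.5386.
The subsidy lowers effective supply by 48.625: p = 1.64q − 35.375.
New quantity: 110.3 − q = 1.64q − 35.375 → q' = 55.1799.
Total subsidy cost = 48.625 × 55.1799 = $2683.12 thousand.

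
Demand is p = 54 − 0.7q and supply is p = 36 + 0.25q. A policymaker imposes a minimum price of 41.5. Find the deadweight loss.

0.56

Competitive equilibrium: 54 − 0.7q = 36 + 0.25q → q* = 18.9474, p* = 40.7368.
At the floor p = 41.5, quantity demanded = (54 − 41.5)/0.7 = 17.8571.
Sellers' marginal cost at q' = 17.8571: 36 + 0.25·17.8571 = 40.4643.
Δq = 18.9474 − 17.8571 = 1.0903; wedge = 41.5 − 40.4643 = 1.0357.
DWL = ½ × 1.0903 × 1.0357 = 0.56.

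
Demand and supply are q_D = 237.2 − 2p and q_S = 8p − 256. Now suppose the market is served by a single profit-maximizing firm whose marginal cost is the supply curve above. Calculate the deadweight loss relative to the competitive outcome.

In inverse form: demand p = 118.6 − 0.5q, supply p = 32 + 0.125q.
Competitive equilibrium: 118.6 − 0.5q = 32 + 0.125q → q* = 138.56, p* = 49.32.
Marginal revenue: MR = 118.6 − q. Set MR = MC: 118.6 − q = 32 + 0.125q → q_m = 76.9778.
Price p_m = 118.6 − 0.5·76.9778 = 80.1111; MC(q_m) = 32 + 0.125·76.9778 = 41.6222.
Competitive q* = 138.56, so Δq = 61.5822; wedge = 80.1111 − 41.6222 = 38.4889.
The triangle = ½ × 61.5822 × 38.4889 = 1185.12.

1185.12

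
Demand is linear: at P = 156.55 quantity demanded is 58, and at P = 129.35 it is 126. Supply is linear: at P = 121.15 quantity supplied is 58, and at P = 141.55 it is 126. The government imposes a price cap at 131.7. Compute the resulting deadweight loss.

Demand slope = (129.35 − 156.55)/(126 − 58) = −0.4, so P = 179.75 − 0.4Q.
Supply slope = (141.55 − 121.15)/(126 − 58) = 0.3, so P = 103.75 + 0.3Q.
Competitive equilibrium: 179.75 − 0.4Q = 103.75 + 0.3Q → Q* = 108.5714, P* = 136.3214.
At the ceiling P = 131.7, quantity supplied = (131.7 − 103.75)/0.3 = 93.1667.
Willingness to pay at Q' = 93.1667: 179.75 − 0.4·93.1667 = 142.4833.
ΔQ = 108.5714 − 93.1667 = 15.4047; wedge = 142.4833 − 131.7 = 10.7833.
Welfare loss = ½ × 15.4047 × 10.7833 = 83.06.

83.06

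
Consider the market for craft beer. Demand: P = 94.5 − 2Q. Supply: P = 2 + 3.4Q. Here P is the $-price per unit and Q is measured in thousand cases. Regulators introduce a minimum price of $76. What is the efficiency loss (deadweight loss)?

$167.64 thousand

Competitive equilibrium: 94.5 − 2Q = 2 + 3.4Q → Q* = 17.1296, P* = 60.2407.
At the floor P = 76, quantity demanded = (94.5 − 76)/2 = 9.25.
Sellers' marginal cost at Q' = 9.25: 2 + 3.4·9.25 = 33.45.
ΔQ = 17.1296 − 9.25 = 7.8796; wedge = 76 − 33.45 = 42.55.
Deadweight loss = ½ × 7.8796 × 42.55 = $167.64 thousand.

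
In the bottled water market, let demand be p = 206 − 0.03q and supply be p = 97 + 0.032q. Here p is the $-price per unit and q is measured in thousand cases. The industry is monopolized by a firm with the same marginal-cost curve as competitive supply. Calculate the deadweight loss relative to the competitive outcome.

$10188.22 thousand

Competitive equilibrium: 206 − 0.03q = 97 + 0.032q → q* = 1758.0645, p* = 153.2581.
Marginal revenue: MR = 206 − 0.06q. Set MR = MC: 206 − 0.06q = 97 + 0.032q → q_m = 1184.7826.
Price p_m = 206 − 0.03·1184.7826 = 170.4565; MC(q_m) = 97 + 0.032·1184.7826 = 134.913.
Competitive q* = 1758.0645, so Δq = 573.2819; wedge = 170.4565 − 134.913 = 35.5435.
Deadweight loss = ½ × 573.2819 × 35.5435 = $10188.22 thousand.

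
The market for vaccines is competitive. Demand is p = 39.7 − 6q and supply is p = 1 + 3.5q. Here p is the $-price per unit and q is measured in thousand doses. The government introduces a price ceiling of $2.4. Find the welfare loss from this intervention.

Competitive equilibrium: 39.7 − 6q = 1 + 3.5q → q* = 4.0737, p* = 15.2579.
At the ceiling p = 2.4, quantity supplied = (2.4 − 1)/3.5 = 0.4.
Willingness to pay at q' = 0.4: 39.7 − 6·0.4 = 37.3.
Δq = 4.0737 − 0.4 = 3.6737; wedge = 37.3 − 2.4 = 34.9.
Welfare loss = ½ × 3.6737 × 34.9 = $64.11 thousand.

$64.11 thousand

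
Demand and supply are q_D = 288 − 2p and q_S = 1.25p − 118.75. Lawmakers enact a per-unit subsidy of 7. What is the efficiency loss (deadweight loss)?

18.85

In inverse form: demand p = 144 − 0.5q, supply p = 95 + 0.8q.
Competitive equilibrium: 144 − 0.5q = 95 + 0.8q → q* = 37.6923, p* = 125.1538.
The subsidy lowers effective supply by 7: p = 88 + 0.8q.
New quantity: 144 − 0.5q = 88 + 0.8q → q' = 43.0769.
Overproduction Δq = 43.0769 − 37.6923 = 5.3846; wedge = subsidy = 7.
DWL = ½ × 5.3846 × 7 = 18.85.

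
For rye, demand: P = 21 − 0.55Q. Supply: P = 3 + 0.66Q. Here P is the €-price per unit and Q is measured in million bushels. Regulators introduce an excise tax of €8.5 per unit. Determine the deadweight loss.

Competitive equilibrium: 21 − 0.55Q = 3 + 0.66Q → Q* = 14.876, P* = 12.8182.
With the tax, the buyer price exceeds the seller price by 8.5: (21 − 0.55Q) − (3 + 0.66Q) = 8.5 → Q' = 7.8512.
ΔQ = 14.876 − 7.8512 = 7.0248; the wedge equals the tax, 8.5.
DWL = ½ × 7.0248 × 8.5 = €29.86 million.

€29.86 million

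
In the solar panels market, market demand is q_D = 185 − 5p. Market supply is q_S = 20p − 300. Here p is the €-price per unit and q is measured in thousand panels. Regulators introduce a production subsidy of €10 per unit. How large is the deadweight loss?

€200 thousand

In inverse form: demand p = 37 − 0.2q, supply p = 15 + 0.05q.
Competitive equilibrium: 37 − 0.2q = 15 + 0.05q → q* = 88, p* = 19.4.
The subsidy lowers effective supply by 10: p = 5 + 0.05q.
New quantity: 37 − 0.2q = 5 + 0.05q → q' = 128.
Overproduction Δq = 128 − 88 = 40; wedge = subsidy = 10.
The triangle = ½ × 40 × 10 = €200 thousand.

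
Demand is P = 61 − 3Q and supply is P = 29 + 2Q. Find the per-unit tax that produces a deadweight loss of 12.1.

Competitive equilibrium: 61 − 3Q = 29 + 2Q → Q* = 6.4, P* = 41.8.
A tax t gives ΔQ = t/5 and wedge t, so DWL = t²/10.
t²/10 = 12.1 → t² = 121 → t = 11.

11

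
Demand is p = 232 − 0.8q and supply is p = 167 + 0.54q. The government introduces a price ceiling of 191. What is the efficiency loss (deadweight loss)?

Competitive equilibrium: 232 − 0.8q = 167 + 0.54q → q* = 48.5075, p* = 193.194.
At the ceiling p = 191, quantity supplied = (191 − 167)/0.54 = 44.4444.
Willingness to pay at q' = 44.4444: 232 − 0.8·44.4444 = 196.4445.
Δq = 48.5075 − 44.4444 = 4.0631; wedge = 196.4445 − 191 = 5.4445.
Deadweight loss = ½ × 4.0631 × 5.4445 = 11.06.

11.06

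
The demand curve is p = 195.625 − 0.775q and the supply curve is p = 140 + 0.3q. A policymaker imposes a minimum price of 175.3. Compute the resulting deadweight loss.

350.01

Competitive equilibrium: 195.625 − 0.775q = 140 + 0.3q → q* = 51.7442, p* = 155.5233.
At the floor p = 175.3, quantity demanded = (195.625 − 175.3)/0.775 = 26.2258.
Sellers' marginal cost at q' = 26.2258: 140 + 0.3·26.2258 = 147.8677.
Δq = 51.7442 − 26.2258 = 25.5184; wedge = 175.3 − 147.8677 = 27.4323.
Welfare loss = ½ × 25.5184 × 27.4323 = 350.01.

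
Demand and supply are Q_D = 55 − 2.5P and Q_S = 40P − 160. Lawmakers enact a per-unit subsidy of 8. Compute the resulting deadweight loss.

75.29

In inverse form: demand P = 22 − 0.4Q, supply P = 4 + 0.025Q.
Competitive equilibrium: 22 − 0.4Q = 4 + 0.025Q → Q* = 42.3529, P* = 5.0588.
The subsidy lowers effective supply by 8: P = 0.025Q − 4.
New quantity: 22 − 0.4Q = 0.025Q − 4 → Q' = 61.1765.
Overproduction ΔQ = 61.1765 − 42.3529 = 18.8236; wedge = subsidy = 8.
Deadweight loss = ½ × 18.8236 × 8 = 75.29.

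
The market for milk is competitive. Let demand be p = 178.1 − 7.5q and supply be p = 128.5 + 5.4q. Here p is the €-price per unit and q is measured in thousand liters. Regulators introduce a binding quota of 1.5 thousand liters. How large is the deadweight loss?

€35.47 thousand

Competitive equilibrium: 178.1 − 7.5q = 128.5 + 5.4q → q* = 3.845, p* = 149.2628.
At q = 1.5: demand price = 178.1 − 7.5·1.5 = 166.85; supply price = 128.5 + 5.4·1.5 = 136.6.
Δq = 3.845 − 1.5 = 2.345; wedge = 166.85 − 136.6 = 30.25.
Deadweight loss = ½ × 2.345 × 30.25 = €35.47 thousand.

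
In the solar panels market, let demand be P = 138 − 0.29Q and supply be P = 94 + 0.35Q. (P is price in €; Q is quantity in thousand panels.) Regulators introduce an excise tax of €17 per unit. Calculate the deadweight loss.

Competitive equilibrium: 138 − 0.29Q = 94 + 0.35Q → Q* = 68.75, P* = 118.0625.
With the tax, the buyer price exceeds the seller price by 17: (138 − 0.29Q) − (94 + 0.35Q) = 17 → Q' = 42.1875.
ΔQ = 68.75 − 42.1875 = 26.5625; the wedge equals the tax, 17.
Welfare loss = ½ × 26.5625 × 17 = €225.78 thousand.

€225.78 thousand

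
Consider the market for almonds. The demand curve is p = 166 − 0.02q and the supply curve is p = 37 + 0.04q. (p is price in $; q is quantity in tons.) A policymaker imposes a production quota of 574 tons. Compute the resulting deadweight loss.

Competitive equilibrium: 166 − 0.02q = 37 + 0.04q → q* = 2150, p* = 123.
At q = 574: demand price = 166 − 0.02·574 = 154.52; supply price = 37 + 0.04·574 = 59.96.
Δq = 2150 − 574 = 1576; wedge = 154.52 − 59.96 = 94.56.
DWL = ½ × 1576 × 94.56 = $74513.28.

$74513.28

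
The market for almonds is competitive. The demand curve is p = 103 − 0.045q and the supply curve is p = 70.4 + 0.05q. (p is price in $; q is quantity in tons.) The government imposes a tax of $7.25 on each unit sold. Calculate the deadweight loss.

$276.64

Competitive equilibrium: 103 − 0.045q = 70.4 + 0.05q → q* = 343.1579, p* = 87.5579.
With the tax, the buyer price exceeds the seller price by 7.25: (103 − 0.045q) − (70.4 + 0.05q) = 7.25 → q' = 266.8421.
Δq = 343.1579 − 266.8421 = 76.3158; the wedge equals the tax, 7.25.
Welfare loss = ½ × 76.3158 × 7.25 = $276.64.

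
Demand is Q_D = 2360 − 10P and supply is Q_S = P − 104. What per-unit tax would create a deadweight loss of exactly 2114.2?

In inverse form: demand P = 236 − 0.1Q, supply P = 104 + Q.
Competitive equilibrium: 236 − 0.1Q = 104 + Q → Q* = 120, P* = 224.
A tax t gives ΔQ = t/1.1 and wedge t, so DWL = t²/2.2.
t²/2.2 = 2114.2 → t² = 4651.24 → t = 68.2.

68.2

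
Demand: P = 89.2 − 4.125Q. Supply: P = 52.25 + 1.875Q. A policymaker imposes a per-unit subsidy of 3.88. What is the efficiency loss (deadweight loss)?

1.25

Competitive equilibrium: 89.2 − 4.125Q = 52.25 + 1.875Q → Q* = 6.1583, P* = 63.7969.
The subsidy lowers effective supply by 3.88: P = 48.37 + 1.875Q.
New quantity: 89.2 − 4.125Q = 48.37 + 1.875Q → Q' = 6.805.
Overproduction ΔQ = 6.805 − 6.1583 = 0.6467; wedge = subsidy = 3.88.
DWL = ½ × 0.6467 × 3.88 = 1.25.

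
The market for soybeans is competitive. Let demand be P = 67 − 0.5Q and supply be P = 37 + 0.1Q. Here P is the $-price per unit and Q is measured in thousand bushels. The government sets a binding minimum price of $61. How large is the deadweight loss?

$433.20 thousand

Competitive equilibrium: 67 − 0.5Q = 37 + 0.1Q → Q* = 50, P* = 42.
At the floor P = 61, quantity demanded = (67 − 61)/0.5 = 12.
Sellers' marginal cost at Q' = 12: 37 + 0.1·12 = 38.2.
ΔQ = 50 − 12 = 38; wedge = 61 − 38.2 = 22.8.
DWL = ½ × 38 × 22.8 = $433.20 thousand.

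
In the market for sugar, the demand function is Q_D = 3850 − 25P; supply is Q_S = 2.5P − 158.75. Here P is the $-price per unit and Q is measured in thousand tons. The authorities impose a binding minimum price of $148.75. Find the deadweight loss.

$1218.82 thousand

In inverse form: demand P = 154 − 0.04Q, supply P = 63.5 + 0.4Q.
Competitive equilibrium: 154 − 0.04Q = 63.5 + 0.4Q → Q* = 205.6818, P* = 145.7727.
At the floor P = 148.75, quantity demanded = (154 − 148.75)/0.04 = 131.25.
Sellers' marginal cost at Q' = 131.25: 63.5 + 0.4·131.25 = 116.
ΔQ = 205.6818 − 131.25 = 74.4318; wedge = 148.75 − 116 = 32.75.
Deadweight loss = ½ × 74.4318 × 32.75 = $1218.82 thousand.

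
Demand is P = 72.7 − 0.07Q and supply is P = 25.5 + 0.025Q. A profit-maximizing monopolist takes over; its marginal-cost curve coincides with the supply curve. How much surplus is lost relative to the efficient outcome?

Competitive equilibrium: 72.7 − 0.07Q = 25.5 + 0.025Q → Q* = 496.84211, P* = 37.92105.
Marginal revenue: MR = 72.7 − 0.14Q. Set MR = MC: 72.7 − 0.14Q = 25.5 + 0.025Q → Q_m = 286.06061.
Price P_m = 72.7 − 0.07·286.06061 = 52.67576; MC(Q_m) = 25.5 + 0.025·286.06061 = 32.65152.
Competitive Q* = 496.84211, so ΔQ = 210.7815; wedge = 52.67576 − 32.65152 = 20.02424.
DWL = ½ × 210.7815 × 20.02424 = 2110.37.

2110.37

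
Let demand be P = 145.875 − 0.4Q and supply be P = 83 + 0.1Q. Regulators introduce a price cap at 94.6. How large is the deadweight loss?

23.77

Competitive equilibrium: 145.875 − 0.4Q = 83 + 0.1Q → Q* = 125.75, P* = 95.575.
At the ceiling P = 94.6, quantity supplied = (94.6 − 83)/0.1 = 116.
Willingness to pay at Q' = 116: 145.875 − 0.4·116 = 99.475.
ΔQ = 125.75 − 116 = 9.75; wedge = 99.475 − 94.6 = 4.875.
Welfare loss = ½ × 9.75 × 4.875 = 23.77.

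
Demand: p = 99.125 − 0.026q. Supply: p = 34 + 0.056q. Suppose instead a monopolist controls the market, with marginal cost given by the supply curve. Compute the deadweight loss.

Competitive equilibrium: 99.125 − 0.026q = 34 + 0.056q → q* = 794.20732, p* = 78.47561.
Marginal revenue: MR = 99.125 − 0.052q. Set MR = MC: 99.125 − 0.052q = 34 + 0.056q → q_m = 603.00926.
Price p_m = 99.125 − 0.026·603.00926 = 83.44676; MC(q_m) = 34 + 0.056·603.00926 = 67.76852.
Competitive q* = 794.20732, so Δq = 191.19806; wedge = 83.44676 − 67.76852 = 15.67824.
Deadweight loss = ½ × 191.19806 × 15.67824 = 1498.82.

1498.82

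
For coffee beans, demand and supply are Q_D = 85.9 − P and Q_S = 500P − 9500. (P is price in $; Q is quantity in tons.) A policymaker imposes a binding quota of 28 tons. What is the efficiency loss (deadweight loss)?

$752.92

In inverse form: demand P = 85.9 − Q, supply P = 19 + 0.002Q.
Competitive equilibrium: 85.9 − Q = 19 + 0.002Q → Q* = 66.7665, P* = 19.1335.
At Q = 28: demand price = 85.9 − 1·28 = 57.9; supply price = 19 + 0.002·28 = 19.056.
ΔQ = 66.7665 − 28 = 38.7665; wedge = 57.9 − 19.056 = 38.844.
DWL = ½ × 38.7665 × 38.844 = $752.92.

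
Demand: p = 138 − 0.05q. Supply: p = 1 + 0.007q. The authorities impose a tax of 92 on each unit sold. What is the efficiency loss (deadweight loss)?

74245.61

Competitive equilibrium: 138 − 0.05q = 1 + 0.007q → q* = 2403.5088, p* = 17.8246.
With the tax, the buyer price exceeds the seller price by 92: (138 − 0.05q) − (1 + 0.007q) = 92 → q' = 789.4737.
Δq = 2403.5088 − 789.4737 = 1614.0351; the wedge equals the tax, 92.
The triangle = ½ × 1614.0351 × 92 = 74245.61.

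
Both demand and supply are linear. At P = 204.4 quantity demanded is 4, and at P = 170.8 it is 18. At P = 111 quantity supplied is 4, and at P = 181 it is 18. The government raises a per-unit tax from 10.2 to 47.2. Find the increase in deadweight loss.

Demand slope = (170.8 − 204.4)/(18 − 4) = −2.4, so P = 214 − 2.4Q.
Supply slope = (181 − 111)/(18 − 4) = 5, so P = 91 + 5Q.
Competitive equilibrium: 214 − 2.4Q = 91 + 5Q → Q* = 16.6216, P* = 174.1081.
For a per-unit tax t: ΔQ = t/7.4, so DWL = ½·t·(t/7.4) = t²/14.8.
At t = 10.2: DWL = 7.03. At t = 47.2: DWL = 150.53.
Increase = 150.53 − 7.03 = 143.50.

143.50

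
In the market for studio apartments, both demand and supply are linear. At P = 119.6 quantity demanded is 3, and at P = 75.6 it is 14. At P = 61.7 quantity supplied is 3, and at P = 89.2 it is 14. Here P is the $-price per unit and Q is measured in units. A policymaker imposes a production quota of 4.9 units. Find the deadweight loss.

$159.60

Demand slope = (75.6 − 119.6)/(14 − 3) = −4, so P = 131.6 − 4Q.
Supply slope = (89.2 − 61.7)/(14 − 3) = 2.5, so P = 54.2 + 2.5Q.
Competitive equilibrium: 131.6 − 4Q = 54.2 + 2.5Q → Q* = 11.9077, P* = 83.9692.
At Q = 4.9: demand price = 131.6 − 4·4.9 = 112; supply price = 54.2 + 2.5·4.9 = 66.45.
ΔQ = 11.9077 − 4.9 = 7.0077; wedge = 112 − 66.45 = 45.55.
Welfare loss = ½ × 7.0077 × 45.55 = $159.60.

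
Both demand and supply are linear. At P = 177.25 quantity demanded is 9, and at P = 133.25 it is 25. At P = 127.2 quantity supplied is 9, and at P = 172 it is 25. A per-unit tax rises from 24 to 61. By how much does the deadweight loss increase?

Demand slope = (133.25 − 177.25)/(25 − 9) = −2.75, so P = 202 − 2.75Q.
Supply slope = (172 − 127.2)/(25 − 9) = 2.8, so P = 102 + 2.8Q.
Competitive equilibrium: 202 − 2.75Q = 102 + 2.8Q → Q* = 18.018, P* = 152.4505.
For a per-unit tax t: ΔQ = t/5.55, so DWL = ½·t·(t/5.55) = t²/11.1.
At t = 24: DWL = 51.892. At t = 61: DWL = 335.225.
Increase = 335.225 − 51.892 = 283.33.

283.33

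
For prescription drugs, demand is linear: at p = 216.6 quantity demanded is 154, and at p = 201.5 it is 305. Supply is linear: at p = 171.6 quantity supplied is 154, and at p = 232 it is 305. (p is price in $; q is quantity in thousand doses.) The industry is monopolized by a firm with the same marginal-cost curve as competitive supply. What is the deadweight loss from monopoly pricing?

Demand slope = (201.5 − 216.6)/(305 − 154) = −0.1, so p = 232 − 0.1q.
Supply slope = (232 − 171.6)/(305 − 154) = 0.4, so p = 110 + 0.4q.
Competitive equilibrium: 232 − 0.1q = 110 + 0.4q → q* = 244, p* = 207.6.
Marginal revenue: MR = 232 − 0.2q. Set MR = MC: 232 − 0.2q = 110 + 0.4q → q_m = 203.33333.
Price p_m = 232 − 0.1·203.33333 = 211.66667; MC(q_m) = 110 + 0.4·203.33333 = 191.33333.
Competitive q* = 244, so Δq = 40.66667; wedge = 211.66667 − 191.33333 = 20.33334.
Welfare loss = ½ × 40.66667 × 20.33334 = $413.44 thousand.

$413.44 thousand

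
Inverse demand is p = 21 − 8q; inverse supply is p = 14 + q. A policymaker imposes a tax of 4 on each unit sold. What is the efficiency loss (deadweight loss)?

0.89

Competitive equilibrium: 21 − 8q = 14 + q → q* = 0.7778, p* = 14.7778.
With the tax, the buyer price exceeds the seller price by 4: (21 − 8q) − (14 + q) = 4 → q' = 0.3333.
Δq = 0.7778 − 0.3333 = 0.4445; the wedge equals the tax, 4.
Deadweight loss = ½ × 0.4445 × 4 = 0.89.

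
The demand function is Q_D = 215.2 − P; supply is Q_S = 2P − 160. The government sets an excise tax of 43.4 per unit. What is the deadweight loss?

627.85

In inverse form: demand P = 215.2 − Q, supply P = 80 + 0.5Q.
Competitive equilibrium: 215.2 − Q = 80 + 0.5Q → Q* = 90.1333, P* = 125.0667.
With the tax, the buyer price exceeds the seller price by 43.4: (215.2 − Q) − (80 + 0.5Q) = 43.4 → Q' = 61.2.
ΔQ = 90.1333 − 61.2 = 28.9333; the wedge equals the tax, 43.4.
Welfare loss = ½ × 28.9333 × 43.4 = 627.85.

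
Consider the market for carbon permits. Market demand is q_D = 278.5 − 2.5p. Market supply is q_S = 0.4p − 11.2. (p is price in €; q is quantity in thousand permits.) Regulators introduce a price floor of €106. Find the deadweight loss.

In inverse form: demand p = 111.4 − 0.4q, supply p = 28 + 2.5q.
Competitive equilibrium: 111.4 − 0.4q = 28 + 2.5q → q* = 28.7586, p* = 99.8966.
At the floor p = 106, quantity demanded = (111.4 − 106)/0.4 = 13.5.
Sellers' marginal cost at q' = 13.5: 28 + 2.5·13.5 = 61.75.
Δq = 28.7586 − 13.5 = 15.2586; wedge = 106 − 61.75 = 44.25.
Welfare loss = ½ × 15.2586 × 44.25 = €337.60 thousand.

€337.60 thousand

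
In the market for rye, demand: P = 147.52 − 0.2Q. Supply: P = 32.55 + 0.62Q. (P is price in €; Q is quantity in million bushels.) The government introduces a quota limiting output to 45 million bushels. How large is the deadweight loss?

Competitive equilibrium: 147.52 − 0.2Q = 32.55 + 0.62Q → Q* = 140.2073, P* = 119.4785.
At Q = 45: demand price = 147.52 − 0.2·45 = 138.52; supply price = 32.55 + 0.62·45 = 60.45.
ΔQ = 140.2073 − 45 = 95.2073; wedge = 138.52 − 60.45 = 78.07.
DWL = ½ × 95.2073 × 78.07 = €3716.42 million.

€3716.42 million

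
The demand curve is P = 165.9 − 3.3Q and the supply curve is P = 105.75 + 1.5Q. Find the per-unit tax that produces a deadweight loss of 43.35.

Competitive equilibrium: 165.9 − 3.3Q = 105.75 + 1.5Q → Q* = 12.5313, P* = 124.5469.
A tax t gives ΔQ = t/4.8 and wedge t, so DWL = t²/9.6.
t²/9.6 = 43.35 → t² = 416.16 → t = 20.4.

20.4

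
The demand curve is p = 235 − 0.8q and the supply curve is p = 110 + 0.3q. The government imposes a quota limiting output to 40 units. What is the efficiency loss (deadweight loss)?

2982.27

Competitive equilibrium: 235 − 0.8q = 110 + 0.3q → q* = 113.6364, p* = 144.0909.
At q = 40: demand price = 235 − 0.8·40 = 203; supply price = 110 + 0.3·40 = 122.
Δq = 113.6364 − 40 = 73.6364; wedge = 203 − 122 = 81.
DWL = ½ × 73.6364 × 81 = 2982.27.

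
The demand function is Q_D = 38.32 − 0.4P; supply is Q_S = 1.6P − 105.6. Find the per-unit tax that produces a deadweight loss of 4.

In inverse form: demand P = 95.8 − 2.5Q, supply P = 66 + 0.625Q.
Competitive equilibrium: 95.8 − 2.5Q = 66 + 0.625Q → Q* = 9.536, P* = 71.96.
A tax t gives ΔQ = t/3.125 and wedge t, so DWL = t²/6.25.
t²/6.25 = 4 → t² = 25 → t = 5.

5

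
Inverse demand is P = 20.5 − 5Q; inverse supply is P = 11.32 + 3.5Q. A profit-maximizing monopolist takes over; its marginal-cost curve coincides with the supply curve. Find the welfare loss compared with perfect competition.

Competitive equilibrium: 20.5 − 5Q = 11.32 + 3.5Q → Q* = 1.08, P* = 15.1.
Marginal revenue: MR = 20.5 − 10Q. Set MR = MC: 20.5 − 10Q = 11.32 + 3.5Q → Q_m = 0.68.
Price P_m = 20.5 − 5·0.68 = 17.1; MC(Q_m) = 11.32 + 3.5·0.68 = 13.7.
Competitive Q* = 1.08, so ΔQ = 0.4; wedge = 17.1 − 13.7 = 3.4.
DWL = ½ × 0.4 × 3.4 = 0.68.

0.68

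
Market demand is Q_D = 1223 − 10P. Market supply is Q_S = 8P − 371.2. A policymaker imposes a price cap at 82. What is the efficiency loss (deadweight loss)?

310.472

In inverse form: demand P = 122.3 − 0.1Q, supply P = 46.4 + 0.125Q.
Competitive equilibrium: 122.3 − 0.1Q = 46.4 + 0.125Q → Q* = 337.3333, P* = 88.5667.
At the ceiling P = 82, quantity supplied = (82 − 46.4)/0.125 = 284.8.
Willingness to pay at Q' = 284.8: 122.3 − 0.1·284.8 = 93.82.
ΔQ = 337.3333 − 284.8 = 52.5333; wedge = 93.82 − 82 = 11.82.
The triangle = ½ × 52.5333 × 11.82 = 310.472.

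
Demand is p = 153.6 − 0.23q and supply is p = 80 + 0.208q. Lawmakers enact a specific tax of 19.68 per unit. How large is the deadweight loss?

442.13

Competitive equilibrium: 153.6 − 0.23q = 80 + 0.208q → q* = 168.0365, p* = 114.9516.
With the tax, the buyer price exceeds the seller price by 19.68: (153.6 − 0.23q) − (80 + 0.208q) = 19.68 → q' = 123.105.
Δq = 168.0365 − 123.105 = 44.9315; the wedge equals the tax, 19.68.
Welfare loss = ½ × 44.9315 × 19.68 = 442.13.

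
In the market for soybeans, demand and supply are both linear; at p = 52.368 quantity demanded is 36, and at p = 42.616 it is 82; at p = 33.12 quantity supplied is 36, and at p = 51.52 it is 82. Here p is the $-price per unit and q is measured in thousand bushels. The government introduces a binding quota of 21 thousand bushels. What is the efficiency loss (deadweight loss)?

$660.25 thousand

Demand slope = (42.616 − 52.368)/(82 − 36) = −0.212, so p = 60 − 0.212q.
Supply slope = (51.52 − 33.12)/(82 − 36) = 0.4, so p = 18.72 + 0.4q.
Competitive equilibrium: 60 − 0.212q = 18.72 + 0.4q → q* = 67.451, p* = 45.7004.
At q = 21: demand price = 60 − 0.212·21 = 55.548; supply price = 18.72 + 0.4·21 = 27.12.
Δq = 67.451 − 21 = 46.451; wedge = 55.548 − 27.12 = 28.428.
Welfare loss = ½ × 46.451 × 28.428 = $660.25 thousand.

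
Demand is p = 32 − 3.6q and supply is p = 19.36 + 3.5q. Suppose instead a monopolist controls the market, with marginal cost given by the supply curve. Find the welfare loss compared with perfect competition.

1.27

Competitive equilibrium: 32 − 3.6q = 19.36 + 3.5q → q* = 1.7803, p* = 25.591.
Marginal revenue: MR = 32 − 7.2q. Set MR = MC: 32 − 7.2q = 19.36 + 3.5q → q_m = 1.1813.
Price p_m = 32 − 3.6·1.1813 = 27.7473; MC(q_m) = 19.36 + 3.5·1.1813 = 23.4946.
Competitive q* = 1.7803, so Δq = 0.599; wedge = 27.7473 − 23.4946 = 4.2527.
Deadweight loss = ½ × 0.599 × 4.2527 = 1.27.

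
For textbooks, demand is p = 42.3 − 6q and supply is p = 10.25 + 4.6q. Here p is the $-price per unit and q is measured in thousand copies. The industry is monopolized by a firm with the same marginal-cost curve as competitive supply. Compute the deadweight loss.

$6.33 thousand

Competitive equilibrium: 42.3 − 6q = 10.25 + 4.6q → q* = 3.0236, p* = 24.1585.
Marginal revenue: MR = 42.3 − 12q. Set MR = MC: 42.3 − 12q = 10.25 + 4.6q → q_m = 1.9307.
Price p_m = 42.3 − 6·1.9307 = 30.7158; MC(q_m) = 10.25 + 4.6·1.9307 = 19.1312.
Competitive q* = 3.0236, so Δq = 1.0929; wedge = 30.7158 − 19.1312 = 11.5846.
Welfare loss = ½ × 1.0929 × 11.5846 = $6.33 thousand.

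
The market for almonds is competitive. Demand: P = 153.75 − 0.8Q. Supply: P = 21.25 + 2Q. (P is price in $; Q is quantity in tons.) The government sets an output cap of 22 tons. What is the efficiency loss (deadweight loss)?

Competitive equilibrium: 153.75 − 0.8Q = 21.25 + 2Q → Q* = 47.3214, P* = 115.8929.
At Q = 22: demand price = 153.75 − 0.8·22 = 136.15; supply price = 21.25 + 2·22 = 65.25.
ΔQ = 47.3214 − 22 = 25.3214; wedge = 136.15 − 65.25 = 70.9.
The triangle = ½ × 25.3214 × 70.9 = $897.64.

$897.64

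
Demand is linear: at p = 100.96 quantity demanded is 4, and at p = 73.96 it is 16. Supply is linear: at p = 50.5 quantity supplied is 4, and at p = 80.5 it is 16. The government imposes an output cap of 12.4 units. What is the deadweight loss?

Demand slope = (73.96 − 100.96)/(16 − 4) = −2.25, so p = 109.96 − 2.25q.
Supply slope = (80.5 − 50.5)/(16 − 4) = 2.5, so p = 40.5 + 2.5q.
Competitive equilibrium: 109.96 − 2.25q = 40.5 + 2.5q → q* = 14.6232, p* = 77.0579.
At q = 12.4: demand price = 109.96 − 2.25·12.4 = 82.06; supply price = 40.5 + 2.5·12.4 = 71.5.
Δq = 14.6232 − 12.4 = 2.2232; wedge = 82.06 − 71.5 = 10.56.
Deadweight loss = ½ × 2.2232 × 10.56 = 11.74.

11.74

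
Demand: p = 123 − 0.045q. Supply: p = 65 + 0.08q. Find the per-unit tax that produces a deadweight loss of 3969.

Competitive equilibrium: 123 − 0.045q = 65 + 0.08q → q* = 464, p* = 102.12.
A tax t gives Δq = t/0.125 and wedge t, so DWL = t²/0.25.
t²/0.25 = 3969 → t² = 992.25 → t = 31.5.

31.5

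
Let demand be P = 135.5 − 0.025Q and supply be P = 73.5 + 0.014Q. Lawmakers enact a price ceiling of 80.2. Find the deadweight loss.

Competitive equilibrium: 135.5 − 0.025Q = 73.5 + 0.014Q → Q* = 1589.74359, P* = 95.75641.
At the ceiling P = 80.2, quantity supplied = (80.2 − 73.5)/0.014 = 478.57143.
Willingness to pay at Q' = 478.57143: 135.5 − 0.025·478.57143 = 123.53571.
ΔQ = 1589.74359 − 478.57143 = 1111.17216; wedge = 123.53571 − 80.2 = 43.33571.
Deadweight loss = ½ × 1111.17216 × 43.33571 = 24076.72.

24076.72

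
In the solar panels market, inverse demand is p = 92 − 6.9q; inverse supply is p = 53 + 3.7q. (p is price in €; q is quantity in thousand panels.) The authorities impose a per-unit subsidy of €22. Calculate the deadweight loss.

€22.83 thousand

Competitive equilibrium: 92 − 6.9q = 53 + 3.7q → q* = 3.6792, p* = 66.6132.
The subsidy lowers effective supply by 22: p = 31 + 3.7q.
New quantity: 92 − 6.9q = 31 + 3.7q → q' = 5.7547.
Overproduction Δq = 5.7547 − 3.6792 = 2.0755; wedge = subsidy = 22.
Welfare loss = ½ × 2.0755 × 22 = €22.83 thousand.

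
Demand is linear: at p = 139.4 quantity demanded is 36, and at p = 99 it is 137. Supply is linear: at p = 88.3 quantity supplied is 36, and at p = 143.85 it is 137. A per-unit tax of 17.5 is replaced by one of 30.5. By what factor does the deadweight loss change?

3.038

Demand slope = (99 − 139.4)/(137 − 36) = −0.4, so p = 153.8 − 0.4q.
Supply slope = (143.85 − 88.3)/(137 − 36) = 0.55, so p = 68.5 + 0.55q.
Competitive equilibrium: 153.8 − 0.4q = 68.5 + 0.55q → q* = 89.7895, p* = 117.8842.
For a per-unit tax t: Δq = t/0.95, so DWL = ½·t·(t/0.95) = t²/1.9.
At t = 17.5: DWL = 161.184. At t = 30.5: DWL = 489.605.
Ratio = (30.5/17.5)² = 3.038.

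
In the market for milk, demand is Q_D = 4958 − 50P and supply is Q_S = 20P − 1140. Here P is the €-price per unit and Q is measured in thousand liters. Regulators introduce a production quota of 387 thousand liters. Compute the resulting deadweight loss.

In inverse form: demand P = 99.16 − 0.02Q, supply P = 57 + 0.05Q.
Competitive equilibrium: 99.16 − 0.02Q = 57 + 0.05Q → Q* = 602.2857, P* = 87.1143.
At Q = 387: demand price = 99.16 − 0.02·387 = 91.42; supply price = 57 + 0.05·387 = 76.35.
ΔQ = 602.2857 − 387 = 215.2857; wedge = 91.42 − 76.35 = 15.07.
DWL = ½ × 215.2857 × 15.07 = €1622.18 thousand.

€1622.18 thousand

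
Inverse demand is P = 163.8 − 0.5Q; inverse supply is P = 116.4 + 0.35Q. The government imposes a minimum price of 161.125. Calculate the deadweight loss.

1080.20

Competitive equilibrium: 163.8 − 0.5Q = 116.4 + 0.35Q → Q* = 55.7647, P* = 135.9176.
At the floor P = 161.125, quantity demanded = (163.8 − 161.125)/0.5 = 5.35.
Sellers' marginal cost at Q' = 5.35: 116.4 + 0.35·5.35 = 118.2725.
ΔQ = 55.7647 − 5.35 = 50.4147; wedge = 161.125 − 118.2725 = 42.8525.
Deadweight loss = ½ × 50.4147 × 42.8525 = 1080.20.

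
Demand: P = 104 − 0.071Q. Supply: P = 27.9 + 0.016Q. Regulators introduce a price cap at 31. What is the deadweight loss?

Competitive equilibrium: 104 − 0.071Q = 27.9 + 0.016Q → Q* = 874.71264, P* = 41.8954.
At the ceiling P = 31, quantity supplied = (31 − 27.9)/0.016 = 193.75.
Willingness to pay at Q' = 193.75: 104 − 0.071·193.75 = 90.24375.
ΔQ = 874.71264 − 193.75 = 680.96264; wedge = 90.24375 − 31 = 59.24375.
Welfare loss = ½ × 680.96264 × 59.24375 = 20171.39.

20171.39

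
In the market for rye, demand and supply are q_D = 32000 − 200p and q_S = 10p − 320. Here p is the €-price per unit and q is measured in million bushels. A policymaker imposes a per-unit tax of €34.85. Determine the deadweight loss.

In inverse form: demand p = 160 − 0.005q, supply p = 32 + 0.1q.
Competitive equilibrium: 160 − 0.005q = 32 + 0.1q → q* = 1219.0476, p* = 153.9048.
With the tax, the buyer price exceeds the seller price by 34.85: (160 − 0.005q) − (32 + 0.1q) = 34.85 → q' = 887.1429.
Δq = 1219.0476 − 887.1429 = 331.9047; the wedge equals the tax, 34.85.
Deadweight loss = ½ × 331.9047 × 34.85 = €5783.44 million.

€5783.44 million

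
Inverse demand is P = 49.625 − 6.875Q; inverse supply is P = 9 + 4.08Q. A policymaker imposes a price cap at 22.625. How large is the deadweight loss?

Competitive equilibrium: 49.625 − 6.875Q = 9 + 4.08Q → Q* = 3.7084, P* = 24.1301.
At the ceiling P = 22.625, quantity supplied = (22.625 − 9)/4.08 = 3.3395.
Willingness to pay at Q' = 3.3395: 49.625 − 6.875·3.3395 = 26.6659.
ΔQ = 3.7084 − 3.3395 = 0.3689; wedge = 26.6659 − 22.625 = 4.0409.
The triangle = ½ × 0.3689 × 4.0409 = 0.75.

0.75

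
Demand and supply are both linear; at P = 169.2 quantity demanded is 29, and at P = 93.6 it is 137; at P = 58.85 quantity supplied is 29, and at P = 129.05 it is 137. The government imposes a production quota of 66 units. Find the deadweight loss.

Demand slope = (93.6 − 169.2)/(137 − 29) = −0.7, so P = 189.5 − 0.7Q.
Supply slope = (129.05 − 58.85)/(137 − 29) = 0.65, so P = 40 + 0.65Q.
Competitive equilibrium: 189.5 − 0.7Q = 40 + 0.65Q → Q* = 110.7407, P* = 111.9815.
At Q = 66: demand price = 189.5 − 0.7·66 = 143.3; supply price = 40 + 0.65·66 = 82.9.
ΔQ = 110.7407 − 66 = 44.7407; wedge = 143.3 − 82.9 = 60.4.
The triangle = ½ × 44.7407 × 60.4 = 1351.17.

1351.17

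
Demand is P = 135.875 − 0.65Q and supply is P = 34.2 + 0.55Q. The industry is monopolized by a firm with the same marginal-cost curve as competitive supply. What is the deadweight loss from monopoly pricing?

Competitive equilibrium: 135.875 − 0.65Q = 34.2 + 0.55Q → Q* = 84.7292, P* = 80.801.
Marginal revenue: MR = 135.875 − 1.3Q. Set MR = MC: 135.875 − 1.3Q = 34.2 + 0.55Q → Q_m = 54.9595.
Price P_m = 135.875 − 0.65·54.9595 = 100.1513; MC(Q_m) = 34.2 + 0.55·54.9595 = 64.4277.
Competitive Q* = 84.7292, so ΔQ = 29.7697; wedge = 100.1513 − 64.4277 = 35.7236.
The triangle = ½ × 29.7697 × 35.7236 = 531.74.

531.74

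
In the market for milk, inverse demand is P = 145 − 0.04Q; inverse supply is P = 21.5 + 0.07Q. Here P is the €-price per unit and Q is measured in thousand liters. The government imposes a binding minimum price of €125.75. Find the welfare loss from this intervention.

€22632.12 thousand

Competitive equilibrium: 145 − 0.04Q = 21.5 + 0.07Q → Q* = 1122.7273, P* = 100.0909.
At the floor P = 125.75, quantity demanded = (145 − 125.75)/0.04 = 481.25.
Sellers' marginal cost at Q' = 481.25: 21.5 + 0.07·481.25 = 55.1875.
ΔQ = 1122.7273 − 481.25 = 641.4773; wedge = 125.75 − 55.1875 = 70.5625.
DWL = ½ × 641.4773 × 70.5625 = €22632.12 thousand.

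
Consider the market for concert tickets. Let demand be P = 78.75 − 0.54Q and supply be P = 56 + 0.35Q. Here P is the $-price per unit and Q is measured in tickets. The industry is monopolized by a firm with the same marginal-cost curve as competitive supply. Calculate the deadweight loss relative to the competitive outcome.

Competitive equilibrium: 78.75 − 0.54Q = 56 + 0.35Q → Q* = 25.5618, P* = 64.9466.
Marginal revenue: MR = 78.75 − 1.08Q. Set MR = MC: 78.75 − 1.08Q = 56 + 0.35Q → Q_m = 15.9091.
Price P_m = 78.75 − 0.54·15.9091 = 70.1591; MC(Q_m) = 56 + 0.35·15.9091 = 61.5682.
Competitive Q* = 25.5618, so ΔQ = 9.6527; wedge = 70.1591 − 61.5682 = 8.5909.
DWL = ½ × 9.6527 × 8.5909 = $41.46.

$41.46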